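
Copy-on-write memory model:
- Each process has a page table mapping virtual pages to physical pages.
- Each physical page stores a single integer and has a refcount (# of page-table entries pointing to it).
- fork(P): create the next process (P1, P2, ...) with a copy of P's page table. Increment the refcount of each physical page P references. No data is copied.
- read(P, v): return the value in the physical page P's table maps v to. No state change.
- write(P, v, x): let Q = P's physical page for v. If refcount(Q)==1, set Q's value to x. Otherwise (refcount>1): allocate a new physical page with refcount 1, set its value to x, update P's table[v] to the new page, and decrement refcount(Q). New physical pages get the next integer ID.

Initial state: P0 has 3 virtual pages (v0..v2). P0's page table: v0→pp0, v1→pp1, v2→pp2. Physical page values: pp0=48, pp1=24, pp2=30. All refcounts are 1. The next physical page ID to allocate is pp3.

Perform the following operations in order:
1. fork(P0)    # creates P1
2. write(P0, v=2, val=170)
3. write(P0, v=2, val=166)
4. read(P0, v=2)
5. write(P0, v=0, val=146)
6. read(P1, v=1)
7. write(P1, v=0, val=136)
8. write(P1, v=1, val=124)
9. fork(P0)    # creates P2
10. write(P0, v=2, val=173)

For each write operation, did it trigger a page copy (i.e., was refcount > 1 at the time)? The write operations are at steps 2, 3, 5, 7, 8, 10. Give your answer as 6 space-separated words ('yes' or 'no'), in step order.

Op 1: fork(P0) -> P1. 3 ppages; refcounts: pp0:2 pp1:2 pp2:2
Op 2: write(P0, v2, 170). refcount(pp2)=2>1 -> COPY to pp3. 4 ppages; refcounts: pp0:2 pp1:2 pp2:1 pp3:1
Op 3: write(P0, v2, 166). refcount(pp3)=1 -> write in place. 4 ppages; refcounts: pp0:2 pp1:2 pp2:1 pp3:1
Op 4: read(P0, v2) -> 166. No state change.
Op 5: write(P0, v0, 146). refcount(pp0)=2>1 -> COPY to pp4. 5 ppages; refcounts: pp0:1 pp1:2 pp2:1 pp3:1 pp4:1
Op 6: read(P1, v1) -> 24. No state change.
Op 7: write(P1, v0, 136). refcount(pp0)=1 -> write in place. 5 ppages; refcounts: pp0:1 pp1:2 pp2:1 pp3:1 pp4:1
Op 8: write(P1, v1, 124). refcount(pp1)=2>1 -> COPY to pp5. 6 ppages; refcounts: pp0:1 pp1:1 pp2:1 pp3:1 pp4:1 pp5:1
Op 9: fork(P0) -> P2. 6 ppages; refcounts: pp0:1 pp1:2 pp2:1 pp3:2 pp4:2 pp5:1
Op 10: write(P0, v2, 173). refcount(pp3)=2>1 -> COPY to pp6. 7 ppages; refcounts: pp0:1 pp1:2 pp2:1 pp3:1 pp4:2 pp5:1 pp6:1

yes no yes no yes yes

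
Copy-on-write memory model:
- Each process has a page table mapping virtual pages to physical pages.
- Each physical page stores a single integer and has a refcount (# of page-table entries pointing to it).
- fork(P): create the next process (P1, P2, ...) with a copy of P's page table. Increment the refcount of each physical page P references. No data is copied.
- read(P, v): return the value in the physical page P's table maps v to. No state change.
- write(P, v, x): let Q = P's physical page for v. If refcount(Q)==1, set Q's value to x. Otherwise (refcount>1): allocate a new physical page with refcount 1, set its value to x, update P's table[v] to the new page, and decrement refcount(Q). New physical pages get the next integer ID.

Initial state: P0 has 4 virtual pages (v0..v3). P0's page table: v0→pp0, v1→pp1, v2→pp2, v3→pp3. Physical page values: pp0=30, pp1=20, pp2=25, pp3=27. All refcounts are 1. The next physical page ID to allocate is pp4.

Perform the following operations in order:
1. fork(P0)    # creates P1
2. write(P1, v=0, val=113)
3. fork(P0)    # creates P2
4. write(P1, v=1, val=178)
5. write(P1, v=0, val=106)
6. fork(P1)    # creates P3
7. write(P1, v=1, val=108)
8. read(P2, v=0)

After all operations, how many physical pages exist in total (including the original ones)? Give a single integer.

Op 1: fork(P0) -> P1. 4 ppages; refcounts: pp0:2 pp1:2 pp2:2 pp3:2
Op 2: write(P1, v0, 113). refcount(pp0)=2>1 -> COPY to pp4. 5 ppages; refcounts: pp0:1 pp1:2 pp2:2 pp3:2 pp4:1
Op 3: fork(P0) -> P2. 5 ppages; refcounts: pp0:2 pp1:3 pp2:3 pp3:3 pp4:1
Op 4: write(P1, v1, 178). refcount(pp1)=3>1 -> COPY to pp5. 6 ppages; refcounts: pp0:2 pp1:2 pp2:3 pp3:3 pp4:1 pp5:1
Op 5: write(P1, v0, 106). refcount(pp4)=1 -> write in place. 6 ppages; refcounts: pp0:2 pp1:2 pp2:3 pp3:3 pp4:1 pp5:1
Op 6: fork(P1) -> P3. 6 ppages; refcounts: pp0:2 pp1:2 pp2:4 pp3:4 pp4:2 pp5:2
Op 7: write(P1, v1, 108). refcount(pp5)=2>1 -> COPY to pp6. 7 ppages; refcounts: pp0:2 pp1:2 pp2:4 pp3:4 pp4:2 pp5:1 pp6:1
Op 8: read(P2, v0) -> 30. No state change.

Answer: 7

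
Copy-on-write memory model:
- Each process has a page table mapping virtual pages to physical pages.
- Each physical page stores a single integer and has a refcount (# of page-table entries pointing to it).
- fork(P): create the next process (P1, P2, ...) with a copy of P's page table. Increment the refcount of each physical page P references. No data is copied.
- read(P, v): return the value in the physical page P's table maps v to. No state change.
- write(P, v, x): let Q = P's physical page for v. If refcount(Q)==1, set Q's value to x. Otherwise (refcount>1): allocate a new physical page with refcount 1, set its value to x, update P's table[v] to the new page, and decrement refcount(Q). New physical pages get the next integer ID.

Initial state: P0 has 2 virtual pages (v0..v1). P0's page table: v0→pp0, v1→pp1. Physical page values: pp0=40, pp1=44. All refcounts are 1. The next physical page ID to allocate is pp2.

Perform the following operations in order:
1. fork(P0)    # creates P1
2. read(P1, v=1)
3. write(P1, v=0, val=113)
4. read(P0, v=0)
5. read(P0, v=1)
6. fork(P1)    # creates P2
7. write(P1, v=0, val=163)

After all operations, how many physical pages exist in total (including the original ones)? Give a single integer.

Answer: 4

Derivation:
Op 1: fork(P0) -> P1. 2 ppages; refcounts: pp0:2 pp1:2
Op 2: read(P1, v1) -> 44. No state change.
Op 3: write(P1, v0, 113). refcount(pp0)=2>1 -> COPY to pp2. 3 ppages; refcounts: pp0:1 pp1:2 pp2:1
Op 4: read(P0, v0) -> 40. No state change.
Op 5: read(P0, v1) -> 44. No state change.
Op 6: fork(P1) -> P2. 3 ppages; refcounts: pp0:1 pp1:3 pp2:2
Op 7: write(P1, v0, 163). refcount(pp2)=2>1 -> COPY to pp3. 4 ppages; refcounts: pp0:1 pp1:3 pp2:1 pp3:1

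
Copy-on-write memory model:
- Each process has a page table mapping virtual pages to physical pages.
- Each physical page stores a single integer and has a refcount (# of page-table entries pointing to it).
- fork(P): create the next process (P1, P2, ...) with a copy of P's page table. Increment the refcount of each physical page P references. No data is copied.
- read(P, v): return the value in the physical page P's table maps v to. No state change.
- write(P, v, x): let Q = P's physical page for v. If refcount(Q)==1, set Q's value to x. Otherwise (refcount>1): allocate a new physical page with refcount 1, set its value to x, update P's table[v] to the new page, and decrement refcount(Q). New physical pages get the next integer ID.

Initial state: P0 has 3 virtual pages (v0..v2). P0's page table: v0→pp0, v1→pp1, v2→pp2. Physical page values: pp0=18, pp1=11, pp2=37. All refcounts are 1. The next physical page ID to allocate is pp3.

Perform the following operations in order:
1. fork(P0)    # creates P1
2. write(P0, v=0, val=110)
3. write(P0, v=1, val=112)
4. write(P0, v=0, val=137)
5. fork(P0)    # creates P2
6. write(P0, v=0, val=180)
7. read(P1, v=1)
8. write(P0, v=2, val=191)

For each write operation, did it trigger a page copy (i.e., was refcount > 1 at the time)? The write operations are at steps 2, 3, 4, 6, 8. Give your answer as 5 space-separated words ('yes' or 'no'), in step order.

Op 1: fork(P0) -> P1. 3 ppages; refcounts: pp0:2 pp1:2 pp2:2
Op 2: write(P0, v0, 110). refcount(pp0)=2>1 -> COPY to pp3. 4 ppages; refcounts: pp0:1 pp1:2 pp2:2 pp3:1
Op 3: write(P0, v1, 112). refcount(pp1)=2>1 -> COPY to pp4. 5 ppages; refcounts: pp0:1 pp1:1 pp2:2 pp3:1 pp4:1
Op 4: write(P0, v0, 137). refcount(pp3)=1 -> write in place. 5 ppages; refcounts: pp0:1 pp1:1 pp2:2 pp3:1 pp4:1
Op 5: fork(P0) -> P2. 5 ppages; refcounts: pp0:1 pp1:1 pp2:3 pp3:2 pp4:2
Op 6: write(P0, v0, 180). refcount(pp3)=2>1 -> COPY to pp5. 6 ppages; refcounts: pp0:1 pp1:1 pp2:3 pp3:1 pp4:2 pp5:1
Op 7: read(P1, v1) -> 11. No state change.
Op 8: write(P0, v2, 191). refcount(pp2)=3>1 -> COPY to pp6. 7 ppages; refcounts: pp0:1 pp1:1 pp2:2 pp3:1 pp4:2 pp5:1 pp6:1

yes yes no yes yes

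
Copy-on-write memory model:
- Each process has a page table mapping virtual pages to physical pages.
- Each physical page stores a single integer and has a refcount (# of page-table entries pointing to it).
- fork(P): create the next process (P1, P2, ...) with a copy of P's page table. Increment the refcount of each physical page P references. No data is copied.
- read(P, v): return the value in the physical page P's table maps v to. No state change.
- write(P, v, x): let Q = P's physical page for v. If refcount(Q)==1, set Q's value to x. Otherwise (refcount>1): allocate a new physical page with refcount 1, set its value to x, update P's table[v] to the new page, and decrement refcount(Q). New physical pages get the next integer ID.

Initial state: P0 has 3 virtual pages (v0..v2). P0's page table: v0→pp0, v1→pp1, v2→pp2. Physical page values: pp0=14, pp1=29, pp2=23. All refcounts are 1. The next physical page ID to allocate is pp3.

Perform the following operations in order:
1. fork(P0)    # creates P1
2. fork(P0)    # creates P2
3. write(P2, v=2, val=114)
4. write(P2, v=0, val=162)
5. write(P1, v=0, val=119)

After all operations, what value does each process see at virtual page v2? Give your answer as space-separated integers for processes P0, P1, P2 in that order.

Answer: 23 23 114

Derivation:
Op 1: fork(P0) -> P1. 3 ppages; refcounts: pp0:2 pp1:2 pp2:2
Op 2: fork(P0) -> P2. 3 ppages; refcounts: pp0:3 pp1:3 pp2:3
Op 3: write(P2, v2, 114). refcount(pp2)=3>1 -> COPY to pp3. 4 ppages; refcounts: pp0:3 pp1:3 pp2:2 pp3:1
Op 4: write(P2, v0, 162). refcount(pp0)=3>1 -> COPY to pp4. 5 ppages; refcounts: pp0:2 pp1:3 pp2:2 pp3:1 pp4:1
Op 5: write(P1, v0, 119). refcount(pp0)=2>1 -> COPY to pp5. 6 ppages; refcounts: pp0:1 pp1:3 pp2:2 pp3:1 pp4:1 pp5:1
P0: v2 -> pp2 = 23
P1: v2 -> pp2 = 23
P2: v2 -> pp3 = 114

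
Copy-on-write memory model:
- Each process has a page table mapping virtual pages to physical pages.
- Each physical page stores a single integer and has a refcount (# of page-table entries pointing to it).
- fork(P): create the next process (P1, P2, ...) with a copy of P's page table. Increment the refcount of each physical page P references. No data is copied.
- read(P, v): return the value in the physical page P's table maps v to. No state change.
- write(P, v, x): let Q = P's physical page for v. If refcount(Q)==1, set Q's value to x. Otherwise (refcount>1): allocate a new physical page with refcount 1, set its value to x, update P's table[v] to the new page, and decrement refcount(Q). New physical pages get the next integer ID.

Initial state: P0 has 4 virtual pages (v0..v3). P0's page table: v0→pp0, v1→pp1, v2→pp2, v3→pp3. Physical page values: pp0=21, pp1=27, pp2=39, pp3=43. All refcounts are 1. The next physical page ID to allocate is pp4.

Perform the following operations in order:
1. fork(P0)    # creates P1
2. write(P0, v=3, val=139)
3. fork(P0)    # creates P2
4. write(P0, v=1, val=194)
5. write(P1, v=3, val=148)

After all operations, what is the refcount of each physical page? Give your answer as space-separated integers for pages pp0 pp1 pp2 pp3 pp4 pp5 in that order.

Op 1: fork(P0) -> P1. 4 ppages; refcounts: pp0:2 pp1:2 pp2:2 pp3:2
Op 2: write(P0, v3, 139). refcount(pp3)=2>1 -> COPY to pp4. 5 ppages; refcounts: pp0:2 pp1:2 pp2:2 pp3:1 pp4:1
Op 3: fork(P0) -> P2. 5 ppages; refcounts: pp0:3 pp1:3 pp2:3 pp3:1 pp4:2
Op 4: write(P0, v1, 194). refcount(pp1)=3>1 -> COPY to pp5. 6 ppages; refcounts: pp0:3 pp1:2 pp2:3 pp3:1 pp4:2 pp5:1
Op 5: write(P1, v3, 148). refcount(pp3)=1 -> write in place. 6 ppages; refcounts: pp0:3 pp1:2 pp2:3 pp3:1 pp4:2 pp5:1

Answer: 3 2 3 1 2 1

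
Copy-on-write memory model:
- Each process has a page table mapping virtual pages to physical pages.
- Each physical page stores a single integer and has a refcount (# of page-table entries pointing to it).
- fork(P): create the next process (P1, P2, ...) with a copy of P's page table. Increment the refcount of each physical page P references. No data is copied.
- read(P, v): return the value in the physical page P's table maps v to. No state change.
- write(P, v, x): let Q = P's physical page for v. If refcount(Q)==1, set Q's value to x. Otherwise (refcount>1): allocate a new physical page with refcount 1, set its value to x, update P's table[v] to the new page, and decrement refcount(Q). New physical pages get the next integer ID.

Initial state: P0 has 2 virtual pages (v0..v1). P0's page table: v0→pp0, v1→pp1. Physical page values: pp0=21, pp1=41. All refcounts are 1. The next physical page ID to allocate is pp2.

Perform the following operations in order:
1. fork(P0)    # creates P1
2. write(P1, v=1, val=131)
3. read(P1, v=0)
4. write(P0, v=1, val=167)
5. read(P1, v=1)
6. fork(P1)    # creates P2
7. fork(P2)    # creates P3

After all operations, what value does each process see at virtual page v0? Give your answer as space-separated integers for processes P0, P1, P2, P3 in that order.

Answer: 21 21 21 21

Derivation:
Op 1: fork(P0) -> P1. 2 ppages; refcounts: pp0:2 pp1:2
Op 2: write(P1, v1, 131). refcount(pp1)=2>1 -> COPY to pp2. 3 ppages; refcounts: pp0:2 pp1:1 pp2:1
Op 3: read(P1, v0) -> 21. No state change.
Op 4: write(P0, v1, 167). refcount(pp1)=1 -> write in place. 3 ppages; refcounts: pp0:2 pp1:1 pp2:1
Op 5: read(P1, v1) -> 131. No state change.
Op 6: fork(P1) -> P2. 3 ppages; refcounts: pp0:3 pp1:1 pp2:2
Op 7: fork(P2) -> P3. 3 ppages; refcounts: pp0:4 pp1:1 pp2:3
P0: v0 -> pp0 = 21
P1: v0 -> pp0 = 21
P2: v0 -> pp0 = 21
P3: v0 -> pp0 = 21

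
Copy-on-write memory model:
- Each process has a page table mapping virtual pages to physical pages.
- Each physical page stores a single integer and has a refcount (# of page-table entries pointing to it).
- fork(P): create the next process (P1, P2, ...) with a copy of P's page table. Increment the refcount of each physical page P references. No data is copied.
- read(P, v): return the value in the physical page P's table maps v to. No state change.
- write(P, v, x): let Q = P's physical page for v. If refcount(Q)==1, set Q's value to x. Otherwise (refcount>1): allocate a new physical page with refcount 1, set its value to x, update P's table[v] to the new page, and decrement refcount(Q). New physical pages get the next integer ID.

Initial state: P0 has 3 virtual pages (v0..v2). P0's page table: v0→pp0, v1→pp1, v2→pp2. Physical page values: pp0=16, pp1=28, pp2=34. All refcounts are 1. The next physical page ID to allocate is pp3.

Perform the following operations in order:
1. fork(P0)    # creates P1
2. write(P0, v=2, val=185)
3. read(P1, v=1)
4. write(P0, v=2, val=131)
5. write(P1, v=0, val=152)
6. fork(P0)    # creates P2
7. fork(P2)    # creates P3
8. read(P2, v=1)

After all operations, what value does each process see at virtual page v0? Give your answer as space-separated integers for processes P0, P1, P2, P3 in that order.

Answer: 16 152 16 16

Derivation:
Op 1: fork(P0) -> P1. 3 ppages; refcounts: pp0:2 pp1:2 pp2:2
Op 2: write(P0, v2, 185). refcount(pp2)=2>1 -> COPY to pp3. 4 ppages; refcounts: pp0:2 pp1:2 pp2:1 pp3:1
Op 3: read(P1, v1) -> 28. No state change.
Op 4: write(P0, v2, 131). refcount(pp3)=1 -> write in place. 4 ppages; refcounts: pp0:2 pp1:2 pp2:1 pp3:1
Op 5: write(P1, v0, 152). refcount(pp0)=2>1 -> COPY to pp4. 5 ppages; refcounts: pp0:1 pp1:2 pp2:1 pp3:1 pp4:1
Op 6: fork(P0) -> P2. 5 ppages; refcounts: pp0:2 pp1:3 pp2:1 pp3:2 pp4:1
Op 7: fork(P2) -> P3. 5 ppages; refcounts: pp0:3 pp1:4 pp2:1 pp3:3 pp4:1
Op 8: read(P2, v1) -> 28. No state change.
P0: v0 -> pp0 = 16
P1: v0 -> pp4 = 152
P2: v0 -> pp0 = 16
P3: v0 -> pp0 = 16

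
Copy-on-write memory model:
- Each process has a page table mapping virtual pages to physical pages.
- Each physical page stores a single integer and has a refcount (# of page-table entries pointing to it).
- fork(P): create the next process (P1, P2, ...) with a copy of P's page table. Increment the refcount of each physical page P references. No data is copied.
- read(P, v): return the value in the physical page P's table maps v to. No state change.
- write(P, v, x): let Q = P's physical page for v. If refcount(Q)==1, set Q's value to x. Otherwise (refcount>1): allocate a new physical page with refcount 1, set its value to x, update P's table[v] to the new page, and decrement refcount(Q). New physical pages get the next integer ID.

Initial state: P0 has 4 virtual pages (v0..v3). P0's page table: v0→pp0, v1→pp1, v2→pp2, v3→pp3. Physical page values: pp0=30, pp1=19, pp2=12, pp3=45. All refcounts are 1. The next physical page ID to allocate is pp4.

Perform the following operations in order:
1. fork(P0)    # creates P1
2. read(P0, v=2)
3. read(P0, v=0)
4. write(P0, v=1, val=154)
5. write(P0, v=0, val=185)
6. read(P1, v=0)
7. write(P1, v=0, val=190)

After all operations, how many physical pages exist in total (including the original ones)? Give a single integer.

Op 1: fork(P0) -> P1. 4 ppages; refcounts: pp0:2 pp1:2 pp2:2 pp3:2
Op 2: read(P0, v2) -> 12. No state change.
Op 3: read(P0, v0) -> 30. No state change.
Op 4: write(P0, v1, 154). refcount(pp1)=2>1 -> COPY to pp4. 5 ppages; refcounts: pp0:2 pp1:1 pp2:2 pp3:2 pp4:1
Op 5: write(P0, v0, 185). refcount(pp0)=2>1 -> COPY to pp5. 6 ppages; refcounts: pp0:1 pp1:1 pp2:2 pp3:2 pp4:1 pp5:1
Op 6: read(P1, v0) -> 30. No state change.
Op 7: write(P1, v0, 190). refcount(pp0)=1 -> write in place. 6 ppages; refcounts: pp0:1 pp1:1 pp2:2 pp3:2 pp4:1 pp5:1

Answer: 6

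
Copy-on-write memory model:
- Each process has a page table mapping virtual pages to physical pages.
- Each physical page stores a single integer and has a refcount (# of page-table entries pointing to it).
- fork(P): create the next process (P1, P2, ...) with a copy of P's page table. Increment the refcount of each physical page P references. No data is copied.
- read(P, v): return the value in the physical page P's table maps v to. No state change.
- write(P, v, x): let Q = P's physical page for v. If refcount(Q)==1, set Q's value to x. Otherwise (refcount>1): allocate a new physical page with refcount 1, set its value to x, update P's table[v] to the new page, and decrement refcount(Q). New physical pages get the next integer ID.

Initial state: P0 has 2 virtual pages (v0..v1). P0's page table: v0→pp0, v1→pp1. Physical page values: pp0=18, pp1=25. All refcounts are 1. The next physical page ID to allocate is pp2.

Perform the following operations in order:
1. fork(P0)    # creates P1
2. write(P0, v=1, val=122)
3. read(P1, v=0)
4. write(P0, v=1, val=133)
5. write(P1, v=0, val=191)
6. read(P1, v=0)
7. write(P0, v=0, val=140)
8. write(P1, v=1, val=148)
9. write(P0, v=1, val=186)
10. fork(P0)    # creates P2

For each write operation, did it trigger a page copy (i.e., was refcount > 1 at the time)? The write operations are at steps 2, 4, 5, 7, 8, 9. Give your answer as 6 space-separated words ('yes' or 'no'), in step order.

Op 1: fork(P0) -> P1. 2 ppages; refcounts: pp0:2 pp1:2
Op 2: write(P0, v1, 122). refcount(pp1)=2>1 -> COPY to pp2. 3 ppages; refcounts: pp0:2 pp1:1 pp2:1
Op 3: read(P1, v0) -> 18. No state change.
Op 4: write(P0, v1, 133). refcount(pp2)=1 -> write in place. 3 ppages; refcounts: pp0:2 pp1:1 pp2:1
Op 5: write(P1, v0, 191). refcount(pp0)=2>1 -> COPY to pp3. 4 ppages; refcounts: pp0:1 pp1:1 pp2:1 pp3:1
Op 6: read(P1, v0) -> 191. No state change.
Op 7: write(P0, v0, 140). refcount(pp0)=1 -> write in place. 4 ppages; refcounts: pp0:1 pp1:1 pp2:1 pp3:1
Op 8: write(P1, v1, 148). refcount(pp1)=1 -> write in place. 4 ppages; refcounts: pp0:1 pp1:1 pp2:1 pp3:1
Op 9: write(P0, v1, 186). refcount(pp2)=1 -> write in place. 4 ppages; refcounts: pp0:1 pp1:1 pp2:1 pp3:1
Op 10: fork(P0) -> P2. 4 ppages; refcounts: pp0:2 pp1:1 pp2:2 pp3:1

yes no yes no no no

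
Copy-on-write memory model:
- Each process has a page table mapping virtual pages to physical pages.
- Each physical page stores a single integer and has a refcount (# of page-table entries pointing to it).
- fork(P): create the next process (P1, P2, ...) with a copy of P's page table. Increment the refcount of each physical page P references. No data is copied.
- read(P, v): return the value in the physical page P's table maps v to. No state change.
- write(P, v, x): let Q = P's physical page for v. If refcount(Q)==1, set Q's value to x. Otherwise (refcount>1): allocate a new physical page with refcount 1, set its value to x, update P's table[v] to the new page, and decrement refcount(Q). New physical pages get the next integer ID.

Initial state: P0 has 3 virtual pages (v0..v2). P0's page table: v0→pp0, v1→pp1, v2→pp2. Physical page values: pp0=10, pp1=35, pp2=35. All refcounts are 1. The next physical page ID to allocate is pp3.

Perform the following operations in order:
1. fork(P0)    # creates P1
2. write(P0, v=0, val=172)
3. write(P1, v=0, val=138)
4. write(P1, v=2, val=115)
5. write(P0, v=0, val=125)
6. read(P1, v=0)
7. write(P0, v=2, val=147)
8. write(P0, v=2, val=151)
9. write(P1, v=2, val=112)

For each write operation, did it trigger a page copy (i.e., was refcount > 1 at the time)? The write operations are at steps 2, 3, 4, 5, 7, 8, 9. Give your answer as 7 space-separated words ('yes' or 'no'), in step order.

Op 1: fork(P0) -> P1. 3 ppages; refcounts: pp0:2 pp1:2 pp2:2
Op 2: write(P0, v0, 172). refcount(pp0)=2>1 -> COPY to pp3. 4 ppages; refcounts: pp0:1 pp1:2 pp2:2 pp3:1
Op 3: write(P1, v0, 138). refcount(pp0)=1 -> write in place. 4 ppages; refcounts: pp0:1 pp1:2 pp2:2 pp3:1
Op 4: write(P1, v2, 115). refcount(pp2)=2>1 -> COPY to pp4. 5 ppages; refcounts: pp0:1 pp1:2 pp2:1 pp3:1 pp4:1
Op 5: write(P0, v0, 125). refcount(pp3)=1 -> write in place. 5 ppages; refcounts: pp0:1 pp1:2 pp2:1 pp3:1 pp4:1
Op 6: read(P1, v0) -> 138. No state change.
Op 7: write(P0, v2, 147). refcount(pp2)=1 -> write in place. 5 ppages; refcounts: pp0:1 pp1:2 pp2:1 pp3:1 pp4:1
Op 8: write(P0, v2, 151). refcount(pp2)=1 -> write in place. 5 ppages; refcounts: pp0:1 pp1:2 pp2:1 pp3:1 pp4:1
Op 9: write(P1, v2, 112). refcount(pp4)=1 -> write in place. 5 ppages; refcounts: pp0:1 pp1:2 pp2:1 pp3:1 pp4:1

yes no yes no no no no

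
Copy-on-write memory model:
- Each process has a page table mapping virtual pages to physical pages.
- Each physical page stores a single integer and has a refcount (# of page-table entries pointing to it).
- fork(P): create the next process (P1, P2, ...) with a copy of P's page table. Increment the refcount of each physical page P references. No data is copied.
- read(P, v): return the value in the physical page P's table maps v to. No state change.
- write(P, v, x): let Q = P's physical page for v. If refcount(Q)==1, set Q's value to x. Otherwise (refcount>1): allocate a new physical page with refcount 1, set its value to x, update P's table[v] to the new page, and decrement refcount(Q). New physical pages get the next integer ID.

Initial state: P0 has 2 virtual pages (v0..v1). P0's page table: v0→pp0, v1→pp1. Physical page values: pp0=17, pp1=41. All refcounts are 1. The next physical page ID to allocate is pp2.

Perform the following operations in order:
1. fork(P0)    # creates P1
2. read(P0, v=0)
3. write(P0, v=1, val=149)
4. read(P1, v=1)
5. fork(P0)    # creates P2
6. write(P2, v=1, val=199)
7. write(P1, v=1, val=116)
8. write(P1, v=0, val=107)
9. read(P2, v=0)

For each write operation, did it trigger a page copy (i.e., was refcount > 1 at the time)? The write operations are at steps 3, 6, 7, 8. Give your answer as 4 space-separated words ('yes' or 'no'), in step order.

Op 1: fork(P0) -> P1. 2 ppages; refcounts: pp0:2 pp1:2
Op 2: read(P0, v0) -> 17. No state change.
Op 3: write(P0, v1, 149). refcount(pp1)=2>1 -> COPY to pp2. 3 ppages; refcounts: pp0:2 pp1:1 pp2:1
Op 4: read(P1, v1) -> 41. No state change.
Op 5: fork(P0) -> P2. 3 ppages; refcounts: pp0:3 pp1:1 pp2:2
Op 6: write(P2, v1, 199). refcount(pp2)=2>1 -> COPY to pp3. 4 ppages; refcounts: pp0:3 pp1:1 pp2:1 pp3:1
Op 7: write(P1, v1, 116). refcount(pp1)=1 -> write in place. 4 ppages; refcounts: pp0:3 pp1:1 pp2:1 pp3:1
Op 8: write(P1, v0, 107). refcount(pp0)=3>1 -> COPY to pp4. 5 ppages; refcounts: pp0:2 pp1:1 pp2:1 pp3:1 pp4:1
Op 9: read(P2, v0) -> 17. No state change.

yes yes no yes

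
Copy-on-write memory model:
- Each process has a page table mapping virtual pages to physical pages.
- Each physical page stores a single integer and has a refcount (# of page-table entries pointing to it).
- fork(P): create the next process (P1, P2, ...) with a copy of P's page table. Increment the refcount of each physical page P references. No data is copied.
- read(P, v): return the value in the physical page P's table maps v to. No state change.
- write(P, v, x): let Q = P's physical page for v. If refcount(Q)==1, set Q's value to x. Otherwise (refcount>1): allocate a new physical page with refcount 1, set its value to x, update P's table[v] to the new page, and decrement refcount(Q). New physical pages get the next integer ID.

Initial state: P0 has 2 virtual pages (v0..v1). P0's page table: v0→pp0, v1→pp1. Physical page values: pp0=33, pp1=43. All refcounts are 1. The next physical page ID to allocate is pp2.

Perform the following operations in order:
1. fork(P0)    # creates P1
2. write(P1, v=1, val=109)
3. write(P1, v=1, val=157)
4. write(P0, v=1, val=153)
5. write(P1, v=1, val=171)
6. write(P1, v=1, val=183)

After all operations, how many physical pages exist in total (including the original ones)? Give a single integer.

Op 1: fork(P0) -> P1. 2 ppages; refcounts: pp0:2 pp1:2
Op 2: write(P1, v1, 109). refcount(pp1)=2>1 -> COPY to pp2. 3 ppages; refcounts: pp0:2 pp1:1 pp2:1
Op 3: write(P1, v1, 157). refcount(pp2)=1 -> write in place. 3 ppages; refcounts: pp0:2 pp1:1 pp2:1
Op 4: write(P0, v1, 153). refcount(pp1)=1 -> write in place. 3 ppages; refcounts: pp0:2 pp1:1 pp2:1
Op 5: write(P1, v1, 171). refcount(pp2)=1 -> write in place. 3 ppages; refcounts: pp0:2 pp1:1 pp2:1
Op 6: write(P1, v1, 183). refcount(pp2)=1 -> write in place. 3 ppages; refcounts: pp0:2 pp1:1 pp2:1

Answer: 3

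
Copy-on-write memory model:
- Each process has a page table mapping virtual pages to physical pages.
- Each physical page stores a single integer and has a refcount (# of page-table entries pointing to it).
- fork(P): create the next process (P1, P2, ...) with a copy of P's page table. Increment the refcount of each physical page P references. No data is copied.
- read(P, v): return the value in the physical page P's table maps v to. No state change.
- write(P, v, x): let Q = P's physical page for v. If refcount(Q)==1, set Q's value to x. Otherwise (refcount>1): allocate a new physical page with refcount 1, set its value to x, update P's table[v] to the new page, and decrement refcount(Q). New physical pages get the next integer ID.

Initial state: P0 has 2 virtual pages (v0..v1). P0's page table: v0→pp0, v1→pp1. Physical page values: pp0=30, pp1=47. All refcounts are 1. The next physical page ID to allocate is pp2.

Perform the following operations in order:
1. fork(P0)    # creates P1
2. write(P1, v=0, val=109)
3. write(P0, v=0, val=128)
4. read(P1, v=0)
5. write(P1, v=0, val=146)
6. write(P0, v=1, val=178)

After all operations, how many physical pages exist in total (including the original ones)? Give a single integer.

Op 1: fork(P0) -> P1. 2 ppages; refcounts: pp0:2 pp1:2
Op 2: write(P1, v0, 109). refcount(pp0)=2>1 -> COPY to pp2. 3 ppages; refcounts: pp0:1 pp1:2 pp2:1
Op 3: write(P0, v0, 128). refcount(pp0)=1 -> write in place. 3 ppages; refcounts: pp0:1 pp1:2 pp2:1
Op 4: read(P1, v0) -> 109. No state change.
Op 5: write(P1, v0, 146). refcount(pp2)=1 -> write in place. 3 ppages; refcounts: pp0:1 pp1:2 pp2:1
Op 6: write(P0, v1, 178). refcount(pp1)=2>1 -> COPY to pp3. 4 ppages; refcounts: pp0:1 pp1:1 pp2:1 pp3:1

Answer: 4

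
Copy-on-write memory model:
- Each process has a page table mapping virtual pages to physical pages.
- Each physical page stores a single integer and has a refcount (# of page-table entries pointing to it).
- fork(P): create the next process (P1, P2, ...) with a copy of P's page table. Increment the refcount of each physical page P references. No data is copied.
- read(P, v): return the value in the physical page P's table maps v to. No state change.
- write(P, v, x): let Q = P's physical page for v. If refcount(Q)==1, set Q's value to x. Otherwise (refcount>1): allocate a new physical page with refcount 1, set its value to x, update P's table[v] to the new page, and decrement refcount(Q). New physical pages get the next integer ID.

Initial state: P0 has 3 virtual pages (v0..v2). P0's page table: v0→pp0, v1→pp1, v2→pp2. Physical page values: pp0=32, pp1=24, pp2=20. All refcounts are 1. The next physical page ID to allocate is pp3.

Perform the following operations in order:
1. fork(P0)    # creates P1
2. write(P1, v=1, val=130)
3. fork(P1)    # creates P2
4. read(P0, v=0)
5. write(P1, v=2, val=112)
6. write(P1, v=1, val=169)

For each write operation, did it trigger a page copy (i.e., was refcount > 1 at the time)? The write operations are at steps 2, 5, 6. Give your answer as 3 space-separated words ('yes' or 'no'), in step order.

Op 1: fork(P0) -> P1. 3 ppages; refcounts: pp0:2 pp1:2 pp2:2
Op 2: write(P1, v1, 130). refcount(pp1)=2>1 -> COPY to pp3. 4 ppages; refcounts: pp0:2 pp1:1 pp2:2 pp3:1
Op 3: fork(P1) -> P2. 4 ppages; refcounts: pp0:3 pp1:1 pp2:3 pp3:2
Op 4: read(P0, v0) -> 32. No state change.
Op 5: write(P1, v2, 112). refcount(pp2)=3>1 -> COPY to pp4. 5 ppages; refcounts: pp0:3 pp1:1 pp2:2 pp3:2 pp4:1
Op 6: write(P1, v1, 169). refcount(pp3)=2>1 -> COPY to pp5. 6 ppages; refcounts: pp0:3 pp1:1 pp2:2 pp3:1 pp4:1 pp5:1

yes yes yes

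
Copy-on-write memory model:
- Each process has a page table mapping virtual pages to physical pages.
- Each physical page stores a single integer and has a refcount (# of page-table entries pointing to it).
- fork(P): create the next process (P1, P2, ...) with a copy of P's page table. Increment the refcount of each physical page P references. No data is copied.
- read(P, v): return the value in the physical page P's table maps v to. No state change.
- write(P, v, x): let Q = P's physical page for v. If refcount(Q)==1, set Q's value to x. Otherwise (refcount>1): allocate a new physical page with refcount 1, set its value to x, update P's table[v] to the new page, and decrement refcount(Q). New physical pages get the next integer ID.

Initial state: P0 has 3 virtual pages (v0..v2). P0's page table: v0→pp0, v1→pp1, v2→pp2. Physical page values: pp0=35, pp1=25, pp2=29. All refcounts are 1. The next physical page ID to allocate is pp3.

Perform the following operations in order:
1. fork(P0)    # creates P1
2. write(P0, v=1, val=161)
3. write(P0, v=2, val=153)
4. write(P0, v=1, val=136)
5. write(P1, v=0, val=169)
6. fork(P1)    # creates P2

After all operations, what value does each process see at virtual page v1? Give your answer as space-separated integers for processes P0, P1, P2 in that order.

Answer: 136 25 25

Derivation:
Op 1: fork(P0) -> P1. 3 ppages; refcounts: pp0:2 pp1:2 pp2:2
Op 2: write(P0, v1, 161). refcount(pp1)=2>1 -> COPY to pp3. 4 ppages; refcounts: pp0:2 pp1:1 pp2:2 pp3:1
Op 3: write(P0, v2, 153). refcount(pp2)=2>1 -> COPY to pp4. 5 ppages; refcounts: pp0:2 pp1:1 pp2:1 pp3:1 pp4:1
Op 4: write(P0, v1, 136). refcount(pp3)=1 -> write in place. 5 ppages; refcounts: pp0:2 pp1:1 pp2:1 pp3:1 pp4:1
Op 5: write(P1, v0, 169). refcount(pp0)=2>1 -> COPY to pp5. 6 ppages; refcounts: pp0:1 pp1:1 pp2:1 pp3:1 pp4:1 pp5:1
Op 6: fork(P1) -> P2. 6 ppages; refcounts: pp0:1 pp1:2 pp2:2 pp3:1 pp4:1 pp5:2
P0: v1 -> pp3 = 136
P1: v1 -> pp1 = 25
P2: v1 -> pp1 = 25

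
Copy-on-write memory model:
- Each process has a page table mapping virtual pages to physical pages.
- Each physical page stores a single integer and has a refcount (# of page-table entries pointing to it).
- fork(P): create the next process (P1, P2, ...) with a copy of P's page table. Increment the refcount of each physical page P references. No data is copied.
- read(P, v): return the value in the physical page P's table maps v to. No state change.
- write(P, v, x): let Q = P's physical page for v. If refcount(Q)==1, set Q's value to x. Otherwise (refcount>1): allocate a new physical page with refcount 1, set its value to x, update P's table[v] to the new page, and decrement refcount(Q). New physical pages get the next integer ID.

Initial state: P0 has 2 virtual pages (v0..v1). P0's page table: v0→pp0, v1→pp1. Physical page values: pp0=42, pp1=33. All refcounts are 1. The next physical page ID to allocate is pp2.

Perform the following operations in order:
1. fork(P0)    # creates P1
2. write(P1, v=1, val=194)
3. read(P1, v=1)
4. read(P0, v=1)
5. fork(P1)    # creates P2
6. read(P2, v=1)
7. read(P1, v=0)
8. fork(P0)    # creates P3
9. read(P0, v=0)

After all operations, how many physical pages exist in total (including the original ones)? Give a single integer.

Op 1: fork(P0) -> P1. 2 ppages; refcounts: pp0:2 pp1:2
Op 2: write(P1, v1, 194). refcount(pp1)=2>1 -> COPY to pp2. 3 ppages; refcounts: pp0:2 pp1:1 pp2:1
Op 3: read(P1, v1) -> 194. No state change.
Op 4: read(P0, v1) -> 33. No state change.
Op 5: fork(P1) -> P2. 3 ppages; refcounts: pp0:3 pp1:1 pp2:2
Op 6: read(P2, v1) -> 194. No state change.
Op 7: read(P1, v0) -> 42. No state change.
Op 8: fork(P0) -> P3. 3 ppages; refcounts: pp0:4 pp1:2 pp2:2
Op 9: read(P0, v0) -> 42. No state change.

Answer: 3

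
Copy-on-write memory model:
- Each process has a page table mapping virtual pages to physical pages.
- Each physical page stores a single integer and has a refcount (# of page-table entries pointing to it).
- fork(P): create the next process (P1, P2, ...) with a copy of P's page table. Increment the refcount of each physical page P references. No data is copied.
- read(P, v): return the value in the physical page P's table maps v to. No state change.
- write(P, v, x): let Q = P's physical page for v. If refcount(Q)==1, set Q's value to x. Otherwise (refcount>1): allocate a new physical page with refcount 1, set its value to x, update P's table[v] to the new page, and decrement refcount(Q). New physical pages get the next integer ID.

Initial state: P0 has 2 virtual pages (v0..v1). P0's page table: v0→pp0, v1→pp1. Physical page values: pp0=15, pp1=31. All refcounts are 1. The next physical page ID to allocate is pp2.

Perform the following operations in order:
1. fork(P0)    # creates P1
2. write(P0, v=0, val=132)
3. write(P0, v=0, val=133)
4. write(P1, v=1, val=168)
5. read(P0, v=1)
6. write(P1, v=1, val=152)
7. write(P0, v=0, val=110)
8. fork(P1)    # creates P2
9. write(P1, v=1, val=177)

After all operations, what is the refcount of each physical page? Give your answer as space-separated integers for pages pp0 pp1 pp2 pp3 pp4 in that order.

Answer: 2 1 1 1 1

Derivation:
Op 1: fork(P0) -> P1. 2 ppages; refcounts: pp0:2 pp1:2
Op 2: write(P0, v0, 132). refcount(pp0)=2>1 -> COPY to pp2. 3 ppages; refcounts: pp0:1 pp1:2 pp2:1
Op 3: write(P0, v0, 133). refcount(pp2)=1 -> write in place. 3 ppages; refcounts: pp0:1 pp1:2 pp2:1
Op 4: write(P1, v1, 168). refcount(pp1)=2>1 -> COPY to pp3. 4 ppages; refcounts: pp0:1 pp1:1 pp2:1 pp3:1
Op 5: read(P0, v1) -> 31. No state change.
Op 6: write(P1, v1, 152). refcount(pp3)=1 -> write in place. 4 ppages; refcounts: pp0:1 pp1:1 pp2:1 pp3:1
Op 7: write(P0, v0, 110). refcount(pp2)=1 -> write in place. 4 ppages; refcounts: pp0:1 pp1:1 pp2:1 pp3:1
Op 8: fork(P1) -> P2. 4 ppages; refcounts: pp0:2 pp1:1 pp2:1 pp3:2
Op 9: write(P1, v1, 177). refcount(pp3)=2>1 -> COPY to pp4. 5 ppages; refcounts: pp0:2 pp1:1 pp2:1 pp3:1 pp4:1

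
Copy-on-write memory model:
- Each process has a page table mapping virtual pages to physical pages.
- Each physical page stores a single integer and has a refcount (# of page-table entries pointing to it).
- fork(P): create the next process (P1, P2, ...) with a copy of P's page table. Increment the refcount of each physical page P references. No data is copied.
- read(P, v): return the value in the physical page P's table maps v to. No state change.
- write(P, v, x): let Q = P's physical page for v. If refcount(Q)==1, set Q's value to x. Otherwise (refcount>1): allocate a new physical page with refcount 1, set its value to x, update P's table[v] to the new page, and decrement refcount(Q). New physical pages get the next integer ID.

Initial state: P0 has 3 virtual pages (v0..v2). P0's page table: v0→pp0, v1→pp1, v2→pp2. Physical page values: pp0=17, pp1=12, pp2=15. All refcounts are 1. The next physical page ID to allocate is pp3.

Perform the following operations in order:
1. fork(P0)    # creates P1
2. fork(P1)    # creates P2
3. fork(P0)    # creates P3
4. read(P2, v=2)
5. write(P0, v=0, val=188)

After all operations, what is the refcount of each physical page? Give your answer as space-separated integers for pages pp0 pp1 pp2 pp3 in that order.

Answer: 3 4 4 1

Derivation:
Op 1: fork(P0) -> P1. 3 ppages; refcounts: pp0:2 pp1:2 pp2:2
Op 2: fork(P1) -> P2. 3 ppages; refcounts: pp0:3 pp1:3 pp2:3
Op 3: fork(P0) -> P3. 3 ppages; refcounts: pp0:4 pp1:4 pp2:4
Op 4: read(P2, v2) -> 15. No state change.
Op 5: write(P0, v0, 188). refcount(pp0)=4>1 -> COPY to pp3. 4 ppages; refcounts: pp0:3 pp1:4 pp2:4 pp3:1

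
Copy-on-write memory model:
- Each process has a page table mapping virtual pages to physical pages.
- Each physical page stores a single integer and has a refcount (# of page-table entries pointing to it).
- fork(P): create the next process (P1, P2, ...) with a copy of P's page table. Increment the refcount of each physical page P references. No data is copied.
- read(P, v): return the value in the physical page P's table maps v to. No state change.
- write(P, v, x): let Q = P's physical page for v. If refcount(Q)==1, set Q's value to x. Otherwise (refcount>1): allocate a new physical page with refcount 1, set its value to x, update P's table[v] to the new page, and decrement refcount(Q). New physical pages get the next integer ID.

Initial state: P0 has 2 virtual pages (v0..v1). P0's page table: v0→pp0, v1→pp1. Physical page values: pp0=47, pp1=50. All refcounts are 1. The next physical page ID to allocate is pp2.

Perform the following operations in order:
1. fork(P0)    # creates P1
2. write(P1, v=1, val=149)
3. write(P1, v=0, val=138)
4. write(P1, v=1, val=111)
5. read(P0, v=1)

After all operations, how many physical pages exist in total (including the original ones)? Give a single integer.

Answer: 4

Derivation:
Op 1: fork(P0) -> P1. 2 ppages; refcounts: pp0:2 pp1:2
Op 2: write(P1, v1, 149). refcount(pp1)=2>1 -> COPY to pp2. 3 ppages; refcounts: pp0:2 pp1:1 pp2:1
Op 3: write(P1, v0, 138). refcount(pp0)=2>1 -> COPY to pp3. 4 ppages; refcounts: pp0:1 pp1:1 pp2:1 pp3:1
Op 4: write(P1, v1, 111). refcount(pp2)=1 -> write in place. 4 ppages; refcounts: pp0:1 pp1:1 pp2:1 pp3:1
Op 5: read(P0, v1) -> 50. No state change.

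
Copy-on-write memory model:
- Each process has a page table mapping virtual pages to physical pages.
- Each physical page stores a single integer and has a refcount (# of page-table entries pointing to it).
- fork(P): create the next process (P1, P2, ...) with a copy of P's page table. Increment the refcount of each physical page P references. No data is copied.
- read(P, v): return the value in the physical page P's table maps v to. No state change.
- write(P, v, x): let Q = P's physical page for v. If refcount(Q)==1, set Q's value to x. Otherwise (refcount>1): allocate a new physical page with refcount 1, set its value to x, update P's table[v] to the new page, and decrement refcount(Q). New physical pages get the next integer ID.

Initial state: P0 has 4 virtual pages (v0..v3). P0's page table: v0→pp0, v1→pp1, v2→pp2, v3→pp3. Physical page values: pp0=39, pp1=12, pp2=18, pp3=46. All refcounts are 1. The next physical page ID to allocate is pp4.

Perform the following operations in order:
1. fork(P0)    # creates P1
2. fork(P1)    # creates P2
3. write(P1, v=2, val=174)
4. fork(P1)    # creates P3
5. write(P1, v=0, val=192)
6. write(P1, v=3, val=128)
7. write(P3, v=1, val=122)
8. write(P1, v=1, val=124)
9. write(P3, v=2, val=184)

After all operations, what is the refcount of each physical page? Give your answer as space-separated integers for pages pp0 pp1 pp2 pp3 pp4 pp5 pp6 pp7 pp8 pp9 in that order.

Op 1: fork(P0) -> P1. 4 ppages; refcounts: pp0:2 pp1:2 pp2:2 pp3:2
Op 2: fork(P1) -> P2. 4 ppages; refcounts: pp0:3 pp1:3 pp2:3 pp3:3
Op 3: write(P1, v2, 174). refcount(pp2)=3>1 -> COPY to pp4. 5 ppages; refcounts: pp0:3 pp1:3 pp2:2 pp3:3 pp4:1
Op 4: fork(P1) -> P3. 5 ppages; refcounts: pp0:4 pp1:4 pp2:2 pp3:4 pp4:2
Op 5: write(P1, v0, 192). refcount(pp0)=4>1 -> COPY to pp5. 6 ppages; refcounts: pp0:3 pp1:4 pp2:2 pp3:4 pp4:2 pp5:1
Op 6: write(P1, v3, 128). refcount(pp3)=4>1 -> COPY to pp6. 7 ppages; refcounts: pp0:3 pp1:4 pp2:2 pp3:3 pp4:2 pp5:1 pp6:1
Op 7: write(P3, v1, 122). refcount(pp1)=4>1 -> COPY to pp7. 8 ppages; refcounts: pp0:3 pp1:3 pp2:2 pp3:3 pp4:2 pp5:1 pp6:1 pp7:1
Op 8: write(P1, v1, 124). refcount(pp1)=3>1 -> COPY to pp8. 9 ppages; refcounts: pp0:3 pp1:2 pp2:2 pp3:3 pp4:2 pp5:1 pp6:1 pp7:1 pp8:1
Op 9: write(P3, v2, 184). refcount(pp4)=2>1 -> COPY to pp9. 10 ppages; refcounts: pp0:3 pp1:2 pp2:2 pp3:3 pp4:1 pp5:1 pp6:1 pp7:1 pp8:1 pp9:1

Answer: 3 2 2 3 1 1 1 1 1 1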